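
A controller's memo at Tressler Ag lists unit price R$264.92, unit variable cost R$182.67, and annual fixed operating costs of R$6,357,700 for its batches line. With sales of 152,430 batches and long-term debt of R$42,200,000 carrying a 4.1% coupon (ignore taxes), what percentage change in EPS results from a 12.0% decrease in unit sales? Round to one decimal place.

Total contribution margin = 152,430 × R$82.25 = R$12,537,367.50.
Operating income = contribution − fixed costs = R$12,537,367.50 − R$6,357,700 = R$6,179,667.50.
After interest of R$1,730,200.00, pre-tax earnings = R$4,449,467.50.
DCL = total CM / (EBIT − I) = R$12,537,367.50 / R$4,449,467.50 = 2.8177.
EPS therefore changes by 2.8177 × (-12.0%) = -33.8%.

-33.8%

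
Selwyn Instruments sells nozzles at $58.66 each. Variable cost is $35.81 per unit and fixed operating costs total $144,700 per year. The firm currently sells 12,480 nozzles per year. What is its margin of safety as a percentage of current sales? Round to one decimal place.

Contribution margin per unit = $58.66 − $35.81 = $22.85. Break-even units = $144,700 ÷ $22.85 = 6,332.60; break-even revenue = 6,332.60 × $58.66 = $371,470.55.
Current sales = 12,480 × $58.66 = $732,076.80.
Margin of safety = ($732,076.80 − $371,470.55) ÷ $732,076.80 = 49.3%.

49.3%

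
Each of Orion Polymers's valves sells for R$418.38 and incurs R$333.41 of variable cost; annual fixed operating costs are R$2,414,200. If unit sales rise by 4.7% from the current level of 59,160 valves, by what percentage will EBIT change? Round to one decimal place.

+9.0%

Contribution at this volume is 59,160 × R$84.97 = R$5,026,825.20.
Subtracting fixed costs: EBIT = R$5,026,825.20 − R$2,414,200 = R$2,612,625.20.
Degree of operating leverage = R$5,026,825.20 / R$2,612,625.20 = 1.9241.
Operating income changes by 1.9241 × +4.7% = +9.0%.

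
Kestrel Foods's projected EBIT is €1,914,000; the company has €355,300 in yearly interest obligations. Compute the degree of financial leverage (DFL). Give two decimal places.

Annual interest charges come to €355,300.00.
DFL = EBIT ÷ (EBIT − I) = €1,914,000 ÷ (€1,914,000 − €355,300.00) = €1,914,000 ÷ €1,558,700.00 = 1.2279.

1.23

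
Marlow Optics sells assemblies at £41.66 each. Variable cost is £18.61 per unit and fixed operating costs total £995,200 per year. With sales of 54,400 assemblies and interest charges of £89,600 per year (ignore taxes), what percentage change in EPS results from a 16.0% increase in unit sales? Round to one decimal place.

At 54,400 units, contribution = 54,400 × £23.05 = £1,253,920.00.
Operating income = contribution − fixed costs = £1,253,920.00 − £995,200 = £258,720.00.
After interest of £89,600.00, pre-tax earnings = £169,120.00.
DCL = total CM / (EBIT − I) = £1,253,920.00 / £169,120.00 = 7.4144.
%ΔEPS = DCL × %ΔSales = 7.4144 × +16.0% = +118.6%.

+118.6%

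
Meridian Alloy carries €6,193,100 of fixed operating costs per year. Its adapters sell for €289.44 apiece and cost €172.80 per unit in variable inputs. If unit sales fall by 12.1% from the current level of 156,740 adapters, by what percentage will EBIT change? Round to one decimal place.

Total contribution margin = 156,740 × €116.64 = €18,282,153.60.
Operating income = contribution − fixed costs = €18,282,153.60 − €6,193,100 = €12,089,053.60.
So DOL = total CM / EBIT = €18,282,153.60 / €12,089,053.60 = 1.5123.
Operating income changes by 1.5123 × -12.1% = -18.3%.

-18.3%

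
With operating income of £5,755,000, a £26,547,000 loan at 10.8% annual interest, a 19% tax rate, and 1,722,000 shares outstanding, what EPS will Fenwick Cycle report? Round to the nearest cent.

Interest = £2,867,076.00, so EBT = £5,755,000 − £2,867,076.00 = £2,887,924.00.
Net income = £2,887,924.00 × (1 − 0.19) = £2,339,218.44.
Per share: £2,339,218.44 / 1,722,000 shares = £1.36.

£1.36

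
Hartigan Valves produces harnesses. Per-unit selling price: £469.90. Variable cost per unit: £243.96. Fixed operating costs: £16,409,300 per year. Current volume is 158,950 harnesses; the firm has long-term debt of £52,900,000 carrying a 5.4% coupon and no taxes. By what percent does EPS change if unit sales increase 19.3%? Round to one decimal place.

Contribution at this volume is 158,950 × £225.94 = £35,913,163.00.
Subtracting fixed costs: EBIT = £35,913,163.00 − £16,409,300 = £19,503,863.00.
After interest of £2,856,600.00, pre-tax earnings = £16,647,263.00.
DCL = total CM / (EBIT − I) = £35,913,163.00 / £16,647,263.00 = 2.1573.
EPS therefore changes by 2.1573 × (+19.3%) = +41.6%.

+41.6%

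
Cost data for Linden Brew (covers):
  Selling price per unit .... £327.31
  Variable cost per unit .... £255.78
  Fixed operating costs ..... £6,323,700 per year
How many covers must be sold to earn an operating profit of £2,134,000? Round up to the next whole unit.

118,240 covers

Contribution margin per unit = £327.31 − £255.78 = £71.53.
Required volume = (fixed costs + target profit) ÷ CM = (£6,323,700 + £2,134,000) ÷ £71.53 = 118,239.90, so 118,240 covers.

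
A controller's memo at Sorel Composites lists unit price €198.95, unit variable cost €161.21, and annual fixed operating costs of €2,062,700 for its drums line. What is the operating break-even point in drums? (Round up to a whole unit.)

54,656 drums

Contribution margin per unit = €198.95 − €161.21 = €37.74.
Break-even volume = fixed costs ÷ CM per unit = €2,062,700 ÷ €37.74 = 54,655.54, so 54,656 drums.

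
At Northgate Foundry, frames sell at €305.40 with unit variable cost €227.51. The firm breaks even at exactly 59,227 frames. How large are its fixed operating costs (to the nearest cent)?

Contribution margin per unit = €305.40 − €227.51 = €77.89.
Fixed costs = break-even units × CM = 59,227 × €77.89 = €4,613,191.03.

€4,613,191.03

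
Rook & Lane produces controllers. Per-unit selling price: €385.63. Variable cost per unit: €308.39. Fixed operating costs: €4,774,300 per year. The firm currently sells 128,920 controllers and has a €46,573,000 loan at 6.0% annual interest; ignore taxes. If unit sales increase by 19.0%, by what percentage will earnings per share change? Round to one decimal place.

At 128,920 units, contribution = 128,920 × €77.24 = €9,957,780.80.
EBIT = €9,957,780.80 − €4,774,300 = €5,183,480.80.
After interest of €2,794,380.00, pre-tax earnings = €2,389,100.80.
Degree of combined leverage = contribution ÷ (EBIT − I) = €9,957,780.80 ÷ €2,389,100.80 = 4.1680.
EPS therefore changes by 4.1680 × (+19.0%) = +79.2%.

+79.2%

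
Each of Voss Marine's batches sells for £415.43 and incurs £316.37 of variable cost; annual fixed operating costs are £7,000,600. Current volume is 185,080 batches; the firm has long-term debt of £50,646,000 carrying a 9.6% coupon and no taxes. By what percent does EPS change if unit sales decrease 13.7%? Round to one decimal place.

-38.8%

At 185,080 units, contribution = 185,080 × £99.06 = £18,334,024.80.
EBIT = £18,334,024.80 − £7,000,600 = £11,333,424.80.
Interest = £4,862,016.00, so EBIT − I = £6,471,408.80.
DCL = total CM / (EBIT − I) = £18,334,024.80 / £6,471,408.80 = 2.8331.
%ΔEPS = DCL × %ΔSales = 2.8331 × -13.7% = -38.8%.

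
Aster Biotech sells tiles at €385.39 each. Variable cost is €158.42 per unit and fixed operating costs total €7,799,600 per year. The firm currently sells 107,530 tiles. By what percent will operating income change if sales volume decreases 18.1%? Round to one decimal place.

-26.6%

At 107,530 units, contribution = 107,530 × €226.97 = €24,406,084.10.
EBIT = €24,406,084.10 − €7,799,600 = €16,606,484.10.
DOL = contribution ÷ EBIT = €24,406,084.10 ÷ €16,606,484.10 = 1.4697.
Operating income changes by 1.4697 × -18.1% = -26.6%.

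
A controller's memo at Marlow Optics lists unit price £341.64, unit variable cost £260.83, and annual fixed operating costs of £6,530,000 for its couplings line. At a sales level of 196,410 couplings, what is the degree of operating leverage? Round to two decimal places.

1.70

At 196,410 units, contribution = 196,410 × £80.81 = £15,871,892.10.
Operating income = contribution − fixed costs = £15,871,892.10 − £6,530,000 = £9,341,892.10.
Degree of operating leverage = £15,871,892.10 / £9,341,892.10 = 1.6990.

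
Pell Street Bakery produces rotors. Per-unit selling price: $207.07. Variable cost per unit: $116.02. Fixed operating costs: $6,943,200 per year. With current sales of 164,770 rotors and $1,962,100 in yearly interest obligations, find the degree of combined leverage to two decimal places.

2.46

At 164,770 units, contribution = 164,770 × $91.05 = $15,002,308.50.
Subtracting fixed costs: EBIT = $15,002,308.50 − $6,943,200 = $8,059,108.50. Interest = $1,962,100.00.
DOL = $15,002,308.50 ÷ $8,059,108.50 = 1.8615; DFL = $8,059,108.50 ÷ $6,097,008.50 = 1.3218.
DCL = DOL × DFL = 1.8615 × 1.3218 = 2.4605.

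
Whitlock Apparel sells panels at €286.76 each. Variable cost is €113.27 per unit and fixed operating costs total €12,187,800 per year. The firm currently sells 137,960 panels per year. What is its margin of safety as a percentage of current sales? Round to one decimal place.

Contribution margin per unit = €286.76 − €113.27 = €173.49. Break-even units = €12,187,800 ÷ €173.49 = 70,250.73; break-even revenue = 70,250.73 × €286.76 = €20,145,100.74.
Actual sales revenue = 137,960 × €286.76 = €39,561,409.60.
Margin of safety = (€39,561,409.60 − €20,145,100.74) ÷ €39,561,409.60 = 49.1%.

49.1%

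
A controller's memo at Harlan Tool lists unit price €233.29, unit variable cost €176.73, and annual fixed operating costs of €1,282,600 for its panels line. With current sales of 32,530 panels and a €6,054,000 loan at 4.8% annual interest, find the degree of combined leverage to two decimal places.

Contribution at this volume is 32,530 × €56.56 = €1,839,896.80.
Operating income = contribution − fixed costs = €1,839,896.80 − €1,282,600 = €557,296.80. Interest = €290,592.00.
DOL = €1,839,896.80 ÷ €557,296.80 = 3.3015; DFL = €557,296.80 ÷ €266,704.80 = 2.0896.
DCL = DOL × DFL = 3.3015 × 2.0896 = 6.8988.

6.90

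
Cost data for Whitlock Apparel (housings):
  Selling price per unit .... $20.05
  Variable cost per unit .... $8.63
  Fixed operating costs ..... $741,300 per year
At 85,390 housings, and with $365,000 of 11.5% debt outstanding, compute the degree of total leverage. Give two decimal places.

At 85,390 units, contribution = 85,390 × $11.42 = $975,153.80.
EBIT = $975,153.80 − $741,300 = $233,853.80. Interest = $41,975.00, so EBIT − I = $191,878.80.
Degree of total leverage = total CM / (EBIT − interest) = $975,153.80 / $191,878.80 = 5.0821.

5.08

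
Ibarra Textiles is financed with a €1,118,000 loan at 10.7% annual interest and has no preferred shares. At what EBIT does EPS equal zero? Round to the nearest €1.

Annual interest = 10.7% × €1,118,000 = €119,626.00.
With no preferred dividends, EPS = 0 when EBIT exactly covers interest, so the financial break-even EBIT is €119,626.00.

€119,626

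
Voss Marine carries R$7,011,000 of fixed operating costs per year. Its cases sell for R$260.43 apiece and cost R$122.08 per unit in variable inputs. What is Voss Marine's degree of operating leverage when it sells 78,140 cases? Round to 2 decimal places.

Total contribution margin = 78,140 × R$138.35 = R$10,810,669.00.
Operating income = contribution − fixed costs = R$10,810,669.00 − R$7,011,000 = R$3,799,669.00.
DOL = contribution ÷ EBIT = R$10,810,669.00 ÷ R$3,799,669.00 = 2.8452.

2.85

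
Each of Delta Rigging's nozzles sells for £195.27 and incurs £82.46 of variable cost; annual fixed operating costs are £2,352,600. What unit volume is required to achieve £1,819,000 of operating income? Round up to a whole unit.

Contribution margin per unit = £195.27 − £82.46 = £112.81.
Need Q such that Q × £112.81 − £2,352,600 = £1,819,000, i.e. Q = £4,171,600 / £112.81 = 36,978.99 → 36,979.

36,979 nozzles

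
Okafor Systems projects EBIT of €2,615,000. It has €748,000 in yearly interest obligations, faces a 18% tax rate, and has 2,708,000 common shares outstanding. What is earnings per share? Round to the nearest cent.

Pre-tax income = €2,615,000 − €748,000.00 = €1,867,000.00.
After tax at 18%: net income = €1,867,000.00 × 0.82 = €1,530,940.00.
Per share: €1,530,940.00 / 2,708,000 shares = €0.57.

€0.57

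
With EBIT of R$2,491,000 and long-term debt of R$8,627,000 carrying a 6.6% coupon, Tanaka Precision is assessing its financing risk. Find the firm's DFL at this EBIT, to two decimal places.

Interest = R$569,382.00.
Degree of financial leverage = EBIT / (EBIT − interest) = R$2,491,000 / R$1,921,618.00 = 1.2963.

1.30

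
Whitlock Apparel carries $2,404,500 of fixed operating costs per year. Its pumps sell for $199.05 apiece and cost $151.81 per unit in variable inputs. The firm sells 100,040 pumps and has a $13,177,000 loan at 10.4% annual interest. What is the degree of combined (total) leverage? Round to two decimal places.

At 100,040 units, contribution = 100,040 × $47.24 = $4,725,889.60.
EBIT = $4,725,889.60 − $2,404,500 = $2,321,389.60. Interest = $1,370,408.00, so EBIT − I = $950,981.60.
DCL = contribution ÷ (EBIT − I) = $4,725,889.60 ÷ $950,981.60 = 4.9695.

4.97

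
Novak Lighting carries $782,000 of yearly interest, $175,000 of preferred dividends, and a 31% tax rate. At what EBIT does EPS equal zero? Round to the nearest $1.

Grossing the preferred dividend up to pre-tax terms: $175,000 / (1 − 0.31) = $253,623.19.
Financial break-even EBIT = interest + D_p ÷ (1 − t) = $782,000 + $253,623.19 = $1,035,623.19.

$1,035,623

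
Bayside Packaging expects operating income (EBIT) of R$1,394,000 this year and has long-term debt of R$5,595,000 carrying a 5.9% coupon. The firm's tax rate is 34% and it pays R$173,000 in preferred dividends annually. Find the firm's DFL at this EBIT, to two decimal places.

1.74

Annual interest charges come to R$330,105.00.
Preferred dividends grossed up pre-tax: R$173,000 / (1 − 0.34) = R$262,121.21.
DFL = EBIT ÷ [EBIT − I − D_p/(1−t)] = R$1,394,000 ÷ [R$1,394,000 − R$330,105.00 − R$262,121.21] = R$1,394,000 ÷ R$801,773.79 = 1.7386.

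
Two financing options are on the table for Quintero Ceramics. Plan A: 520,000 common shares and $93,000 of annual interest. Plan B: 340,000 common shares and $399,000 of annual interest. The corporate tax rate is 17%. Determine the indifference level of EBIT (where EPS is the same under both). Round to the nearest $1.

Set EPS_A = EPS_B: (EBIT − $93,000)(1 − 0.17) ÷ 520,000 = (EBIT − $399,000)(1 − 0.17) ÷ 340,000.
Cancelling (1 − t) and cross-multiplying: 340,000·(EBIT − 93,000) = 520,000·(EBIT − 399,000).
EBIT × (520,000 − 340,000) = 399,000 × 520,000 − 93,000 × 340,000 = 175,860,000,000, so EBIT = 175,860,000,000 ÷ 180,000 = 977,000.00.

$977,000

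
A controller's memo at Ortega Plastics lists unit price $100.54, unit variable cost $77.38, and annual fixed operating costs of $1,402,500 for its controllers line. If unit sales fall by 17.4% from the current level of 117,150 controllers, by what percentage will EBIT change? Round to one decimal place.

At 117,150 units, contribution = 117,150 × $23.16 = $2,713,194.00.
EBIT = $2,713,194.00 − $1,402,500 = $1,310,694.00.
Degree of operating leverage = $2,713,194.00 / $1,310,694.00 = 2.0700.
%ΔEBIT = DOL × %ΔSales = 2.0700 × -17.4% = -36.0%.

-36.0%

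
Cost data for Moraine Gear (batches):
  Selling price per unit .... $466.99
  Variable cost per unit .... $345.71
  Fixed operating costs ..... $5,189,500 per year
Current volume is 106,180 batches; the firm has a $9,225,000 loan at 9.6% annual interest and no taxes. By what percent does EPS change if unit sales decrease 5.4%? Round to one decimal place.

-10.2%

Total contribution margin = 106,180 × $121.28 = $12,877,510.40.
Subtracting fixed costs: EBIT = $12,877,510.40 − $5,189,500 = $7,688,010.40.
Interest = $885,600.00, so EBIT − I = $6,802,410.40.
Degree of combined leverage = contribution ÷ (EBIT − I) = $12,877,510.40 ÷ $6,802,410.40 = 1.8931.
%ΔEPS = DCL × %ΔSales = 1.8931 × -5.4% = -10.2%.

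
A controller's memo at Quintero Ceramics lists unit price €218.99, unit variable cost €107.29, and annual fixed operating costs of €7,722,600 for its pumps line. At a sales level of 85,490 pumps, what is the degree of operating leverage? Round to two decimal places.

5.23

Contribution at this volume is 85,490 × €111.70 = €9,549,233.00.
Operating income = contribution − fixed costs = €9,549,233.00 − €7,722,600 = €1,826,633.00.
So DOL = total CM / EBIT = €9,549,233.00 / €1,826,633.00 = 5.2278.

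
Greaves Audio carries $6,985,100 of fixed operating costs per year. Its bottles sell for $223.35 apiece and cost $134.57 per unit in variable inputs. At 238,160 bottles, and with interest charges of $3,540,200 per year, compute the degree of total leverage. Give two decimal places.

1.99

At 238,160 units, contribution = 238,160 × $88.78 = $21,143,844.80.
Operating income = contribution − fixed costs = $21,143,844.80 − $6,985,100 = $14,158,744.80. Interest = $3,540,200.00, so EBIT − I = $10,618,544.80.
Degree of total leverage = total CM / (EBIT − interest) = $21,143,844.80 / $10,618,544.80 = 1.9912.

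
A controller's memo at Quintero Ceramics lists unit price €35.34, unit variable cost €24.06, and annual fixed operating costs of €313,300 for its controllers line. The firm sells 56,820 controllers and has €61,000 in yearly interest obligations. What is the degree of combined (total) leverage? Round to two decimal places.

Contribution at this volume is 56,820 × €11.28 = €640,929.60.
Operating income = contribution − fixed costs = €640,929.60 − €313,300 = €327,629.60. Interest = €61,000.00.
DOL = €640,929.60 ÷ €327,629.60 = 1.9563; DFL = €327,629.60 ÷ €266,629.60 = 1.2288.
Combined leverage = 1.9563 × 1.2288 = 2.4039.

2.40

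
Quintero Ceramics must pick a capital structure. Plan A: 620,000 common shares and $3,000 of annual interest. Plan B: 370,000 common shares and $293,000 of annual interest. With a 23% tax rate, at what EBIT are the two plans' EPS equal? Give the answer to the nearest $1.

Set EPS_A = EPS_B: (EBIT − $3,000)(1 − 0.23) ÷ 620,000 = (EBIT − $293,000)(1 − 0.23) ÷ 370,000.
Cancelling (1 − t) and cross-multiplying: 370,000·(EBIT − 3,000) = 620,000·(EBIT − 293,000).
EBIT × (620,000 − 370,000) = 293,000 × 620,000 − 3,000 × 370,000 = 180,550,000,000, so EBIT = 180,550,000,000 ÷ 250,000 = 722,200.00.

$722,200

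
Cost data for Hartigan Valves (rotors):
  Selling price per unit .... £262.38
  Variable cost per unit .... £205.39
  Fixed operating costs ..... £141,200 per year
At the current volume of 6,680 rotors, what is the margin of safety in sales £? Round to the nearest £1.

£1,102,618

Unit CM = price − variable cost = £262.38 − £205.39 = £56.99. Break-even units = £141,200 ÷ £56.99 = 2,477.63; break-even revenue = 2,477.63 × £262.38 = £650,079.94.
Actual sales revenue = 6,680 × £262.38 = £1,752,698.40.
Margin of safety = £1,752,698.40 − £650,079.94 = £1,102,618.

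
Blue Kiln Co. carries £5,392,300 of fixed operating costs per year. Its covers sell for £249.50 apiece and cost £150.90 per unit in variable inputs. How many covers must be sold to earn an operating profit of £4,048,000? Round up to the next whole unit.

Unit CM = price − variable cost = £249.50 − £150.90 = £98.60.
Need Q such that Q × £98.60 − £5,392,300 = £4,048,000, i.e. Q = £9,440,300 / £98.60 = 95,743.41 → 95,744.

95,744 covers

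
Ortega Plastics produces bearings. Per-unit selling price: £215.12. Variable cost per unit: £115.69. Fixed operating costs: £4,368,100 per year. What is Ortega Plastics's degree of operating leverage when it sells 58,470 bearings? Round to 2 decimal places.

At 58,470 units, contribution = 58,470 × £99.43 = £5,813,672.10.
Operating income = contribution − fixed costs = £5,813,672.10 − £4,368,100 = £1,445,572.10.
DOL = contribution ÷ EBIT = £5,813,672.10 ÷ £1,445,572.10 = 4.0217.

4.02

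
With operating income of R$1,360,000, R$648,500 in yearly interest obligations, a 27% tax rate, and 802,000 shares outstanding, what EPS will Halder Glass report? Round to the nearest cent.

R$0.65

Pre-tax income = R$1,360,000 − R$648,500.00 = R$711,500.00.
After tax at 27%: net income = R$711,500.00 × 0.73 = R$519,395.00.
EPS = R$519,395.00 ÷ 802,000 = R$0.65.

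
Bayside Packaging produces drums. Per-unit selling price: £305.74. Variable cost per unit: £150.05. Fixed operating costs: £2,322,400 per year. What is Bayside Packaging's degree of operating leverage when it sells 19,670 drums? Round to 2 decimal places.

Contribution at this volume is 19,670 × £155.69 = £3,062,422.30.
Subtracting fixed costs: EBIT = £3,062,422.30 − £2,322,400 = £740,022.30.
Degree of operating leverage = £3,062,422.30 / £740,022.30 = 4.1383.

4.14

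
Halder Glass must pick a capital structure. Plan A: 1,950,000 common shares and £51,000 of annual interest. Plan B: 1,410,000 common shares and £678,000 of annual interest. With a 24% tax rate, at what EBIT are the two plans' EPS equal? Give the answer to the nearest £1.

£2,315,167

At indifference, (EBIT − 51,000)(1 − t)/1,950,000 = (EBIT − 678,000)(1 − t)/1,410,000.
The (1 − t) factor cancels: (EBIT − 51,000) × 1,410,000 = (EBIT − 678,000) × 1,950,000.
EBIT × (1,950,000 − 1,410,000) = 678,000 × 1,950,000 − 51,000 × 1,410,000 = 1,250,190,000,000, so EBIT = 1,250,190,000,000 ÷ 540,000 = 2,315,166.67.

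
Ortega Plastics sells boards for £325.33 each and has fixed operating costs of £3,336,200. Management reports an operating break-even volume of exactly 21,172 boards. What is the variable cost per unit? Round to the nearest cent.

At break-even, FC = Q × (P − VC), so P − VC = £3,336,200 ÷ 21,172 = £157.5760.
Variable cost per unit = £325.33 − £157.5760 = £167.75.

£167.75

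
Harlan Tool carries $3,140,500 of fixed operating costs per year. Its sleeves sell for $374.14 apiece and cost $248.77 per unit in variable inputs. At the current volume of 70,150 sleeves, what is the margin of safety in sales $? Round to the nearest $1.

$16,873,769

Unit CM = price − variable cost = $374.14 − $248.77 = $125.37. Break-even units = $3,140,500 ÷ $125.37 = 25,049.85; break-even revenue = 25,049.85 × $374.14 = $9,372,151.79.
Actual sales revenue = 70,150 × $374.14 = $26,245,921.00.
Margin of safety = $26,245,921.00 − $9,372,151.79 = $16,873,769.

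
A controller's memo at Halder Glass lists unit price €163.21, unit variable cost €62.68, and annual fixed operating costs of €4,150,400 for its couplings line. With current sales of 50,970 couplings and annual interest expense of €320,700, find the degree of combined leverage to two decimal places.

Contribution at this volume is 50,970 × €100.53 = €5,124,014.10.
EBIT = €5,124,014.10 − €4,150,400 = €973,614.10. Interest = €320,700.00.
DOL = €5,124,014.10 ÷ €973,614.10 = 5.2629; DFL = €973,614.10 ÷ €652,914.10 = 1.4912.
DCL = DOL × DFL = 5.2629 × 1.4912 = 7.8480.

7.85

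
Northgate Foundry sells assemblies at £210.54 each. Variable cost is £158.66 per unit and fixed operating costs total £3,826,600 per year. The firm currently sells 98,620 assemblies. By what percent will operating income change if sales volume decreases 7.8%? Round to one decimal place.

Contribution at this volume is 98,620 × £51.88 = £5,116,405.60.
Operating income = contribution − fixed costs = £5,116,405.60 − £3,826,600 = £1,289,805.60.
So DOL = total CM / EBIT = £5,116,405.60 / £1,289,805.60 = 3.9668.
%ΔEBIT = DOL × %ΔSales = 3.9668 × -7.8% = -30.9%.

-30.9%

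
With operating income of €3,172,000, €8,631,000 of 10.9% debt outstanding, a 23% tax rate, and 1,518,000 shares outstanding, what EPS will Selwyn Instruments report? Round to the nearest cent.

Pre-tax income = €3,172,000 − €940,779.00 = €2,231,221.00.
Net income = €2,231,221.00 × (1 − 0.23) = €1,718,040.17.
Per share: €1,718,040.17 / 1,518,000 shares = €1.13.

€1.13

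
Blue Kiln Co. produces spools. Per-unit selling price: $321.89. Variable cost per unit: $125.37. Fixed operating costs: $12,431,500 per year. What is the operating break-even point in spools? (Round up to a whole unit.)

Unit CM = price − variable cost = $321.89 − $125.37 = $196.52.
Units to break even: $12,431,500 ÷ $196.52 = 63,258.19, rounded up to 63,259.

63,259 spools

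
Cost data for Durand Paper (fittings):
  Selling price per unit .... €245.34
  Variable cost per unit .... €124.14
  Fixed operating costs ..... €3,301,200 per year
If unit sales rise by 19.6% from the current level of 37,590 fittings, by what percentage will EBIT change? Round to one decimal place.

Contribution at this volume is 37,590 × €121.20 = €4,555,908.00.
Operating income = contribution − fixed costs = €4,555,908.00 − €3,301,200 = €1,254,708.00.
Degree of operating leverage = €4,555,908.00 / €1,254,708.00 = 3.6311.
Operating income changes by 3.6311 × +19.6% = +71.2%.

+71.2%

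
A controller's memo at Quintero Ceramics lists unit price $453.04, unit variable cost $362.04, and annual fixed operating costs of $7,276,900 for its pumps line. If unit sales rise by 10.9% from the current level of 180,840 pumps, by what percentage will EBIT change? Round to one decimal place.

Total contribution margin = 180,840 × $91.00 = $16,456,440.00.
Operating income = contribution − fixed costs = $16,456,440.00 − $7,276,900 = $9,179,540.00.
So DOL = total CM / EBIT = $16,456,440.00 / $9,179,540.00 = 1.7927.
Operating income changes by 1.7927 × +10.9% = +19.5%.

+19.5%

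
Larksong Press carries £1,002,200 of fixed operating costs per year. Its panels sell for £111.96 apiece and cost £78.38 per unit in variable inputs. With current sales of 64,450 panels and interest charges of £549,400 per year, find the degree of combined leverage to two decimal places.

Total contribution margin = 64,450 × £33.58 = £2,164,231.00.
Operating income = contribution − fixed costs = £2,164,231.00 − £1,002,200 = £1,162,031.00. Interest = £549,400.00, so EBIT − I = £612,631.00.
DCL = contribution ÷ (EBIT − I) = £2,164,231.00 ÷ £612,631.00 = 3.5327.

3.53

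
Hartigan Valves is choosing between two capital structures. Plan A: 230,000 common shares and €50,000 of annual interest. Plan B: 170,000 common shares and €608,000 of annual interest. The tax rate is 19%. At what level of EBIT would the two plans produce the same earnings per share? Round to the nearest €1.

Set EPS_A = EPS_B: (EBIT − €50,000)(1 − 0.19) ÷ 230,000 = (EBIT − €608,000)(1 − 0.19) ÷ 170,000.
The (1 − t) factor cancels: (EBIT − 50,000) × 170,000 = (EBIT − 608,000) × 230,000.
Solving, EBIT = (608,000·230,000 − 50,000·170,000) / (230,000 − 170,000) = 131,340,000,000 / 60,000 = 2,189,000.00.

€2,189,000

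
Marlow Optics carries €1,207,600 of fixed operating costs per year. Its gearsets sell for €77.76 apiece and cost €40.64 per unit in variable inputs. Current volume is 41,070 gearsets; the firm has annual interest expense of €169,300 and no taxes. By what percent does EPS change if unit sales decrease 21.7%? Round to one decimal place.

Contribution at this volume is 41,070 × €37.12 = €1,524,518.40.
Operating income = contribution − fixed costs = €1,524,518.40 − €1,207,600 = €316,918.40.
After interest of €169,300.00, pre-tax earnings = €147,618.40.
DCL = total CM / (EBIT − I) = €1,524,518.40 / €147,618.40 = 10.3274.
%ΔEPS = DCL × %ΔSales = 10.3274 × -21.7% = -224.1%.

-224.1%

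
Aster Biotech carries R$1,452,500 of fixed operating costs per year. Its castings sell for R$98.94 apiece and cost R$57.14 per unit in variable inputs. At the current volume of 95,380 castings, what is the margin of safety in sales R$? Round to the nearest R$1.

R$5,998,851

Each unit contributes R$98.94 − R$57.14 = R$41.80. Break-even units = R$1,452,500 ÷ R$41.80 = 34,748.80; break-even revenue = 34,748.80 × R$98.94 = R$3,438,046.65.
Actual sales revenue = 95,380 × R$98.94 = R$9,436,897.20.
Margin of safety = R$9,436,897.20 − R$3,438,046.65 = R$5,998,851.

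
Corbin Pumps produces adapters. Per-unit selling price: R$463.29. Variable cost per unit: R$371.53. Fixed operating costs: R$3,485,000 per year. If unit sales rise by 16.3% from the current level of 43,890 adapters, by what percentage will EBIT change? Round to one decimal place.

Total contribution margin = 43,890 × R$91.76 = R$4,027,346.40.
Operating income = contribution − fixed costs = R$4,027,346.40 − R$3,485,000 = R$542,346.40.
Degree of operating leverage = R$4,027,346.40 / R$542,346.40 = 7.4258.
%ΔEBIT = DOL × %ΔSales = 7.4258 × +16.3% = +121.0%.

+121.0%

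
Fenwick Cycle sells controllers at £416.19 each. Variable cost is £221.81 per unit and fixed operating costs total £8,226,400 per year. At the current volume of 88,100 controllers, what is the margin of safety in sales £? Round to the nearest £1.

£19,052,668

Unit CM = price − variable cost = £416.19 − £221.81 = £194.38. Break-even units = £8,226,400 ÷ £194.38 = 42,321.23; break-even revenue = 42,321.23 × £416.19 = £17,613,671.24.
Current sales = 88,100 × £416.19 = £36,666,339.00.
Margin of safety = £36,666,339.00 − £17,613,671.24 = £19,052,668.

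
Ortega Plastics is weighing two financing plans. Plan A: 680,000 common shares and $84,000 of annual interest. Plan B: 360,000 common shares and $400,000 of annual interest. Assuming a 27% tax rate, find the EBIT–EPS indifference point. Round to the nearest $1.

$755,500

At indifference, (EBIT − 84,000)(1 − t)/680,000 = (EBIT − 400,000)(1 − t)/360,000.
Cancelling (1 − t) and cross-multiplying: 360,000·(EBIT − 84,000) = 680,000·(EBIT − 400,000).
EBIT × (680,000 − 360,000) = 400,000 × 680,000 − 84,000 × 360,000 = 241,760,000,000, so EBIT = 241,760,000,000 ÷ 320,000 = 755,500.00.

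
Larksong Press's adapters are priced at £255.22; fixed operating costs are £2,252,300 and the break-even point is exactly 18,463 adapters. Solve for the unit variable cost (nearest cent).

Contribution per unit must be FC / Q = £2,252,300 / 18,463 = £121.9899.
Hence VC = price − CM = £255.22 − £121.9899 = £133.23.

£133.23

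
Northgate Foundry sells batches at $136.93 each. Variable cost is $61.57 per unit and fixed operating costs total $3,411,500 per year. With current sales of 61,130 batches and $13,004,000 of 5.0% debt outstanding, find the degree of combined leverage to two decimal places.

Total contribution margin = 61,130 × $75.36 = $4,606,756.80.
EBIT = $4,606,756.80 − $3,411,500 = $1,195,256.80. Interest = $650,200.00.
DOL = $4,606,756.80 ÷ $1,195,256.80 = 3.8542; DFL = $1,195,256.80 ÷ $545,056.80 = 2.1929.
Combined leverage = 3.8542 × 2.1929 = 8.4519.

8.45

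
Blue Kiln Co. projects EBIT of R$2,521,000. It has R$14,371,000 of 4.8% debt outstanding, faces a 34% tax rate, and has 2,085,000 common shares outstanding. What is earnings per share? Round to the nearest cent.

Pre-tax income = R$2,521,000 − R$689,808.00 = R$1,831,192.00.
After tax at 34%: net income = R$1,831,192.00 × 0.66 = R$1,208,586.72.
EPS = R$1,208,586.72 ÷ 2,085,000 = R$0.58.

R$0.58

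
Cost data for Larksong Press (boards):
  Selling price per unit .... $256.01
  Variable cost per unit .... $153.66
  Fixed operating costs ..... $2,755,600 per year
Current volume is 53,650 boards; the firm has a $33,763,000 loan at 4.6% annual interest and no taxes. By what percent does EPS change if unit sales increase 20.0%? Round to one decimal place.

+92.9%

Total contribution margin = 53,650 × $102.35 = $5,491,077.50.
EBIT = $5,491,077.50 − $2,755,600 = $2,735,477.50.
Interest = $1,553,098.00, so EBIT − I = $1,182,379.50.
Degree of combined leverage = contribution ÷ (EBIT − I) = $5,491,077.50 ÷ $1,182,379.50 = 4.6441.
%ΔEPS = DCL × %ΔSales = 4.6441 × +20.0% = +92.9%.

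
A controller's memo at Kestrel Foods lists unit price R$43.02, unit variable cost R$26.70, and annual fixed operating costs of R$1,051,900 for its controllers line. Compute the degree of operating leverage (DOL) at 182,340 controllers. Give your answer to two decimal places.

1.55

Total contribution margin = 182,340 × R$16.32 = R$2,975,788.80.
Subtracting fixed costs: EBIT = R$2,975,788.80 − R$1,051,900 = R$1,923,888.80.
Degree of operating leverage = R$2,975,788.80 / R$1,923,888.80 = 1.5468.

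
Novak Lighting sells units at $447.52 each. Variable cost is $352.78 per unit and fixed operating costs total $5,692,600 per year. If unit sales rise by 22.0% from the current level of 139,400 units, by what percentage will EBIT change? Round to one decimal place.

At 139,400 units, contribution = 139,400 × $94.74 = $13,206,756.00.
EBIT = $13,206,756.00 − $5,692,600 = $7,514,156.00.
Degree of operating leverage = $13,206,756.00 / $7,514,156.00 = 1.7576.
So EBIT moves 1.7576 × (+22.0%) = +38.7%.

+38.7%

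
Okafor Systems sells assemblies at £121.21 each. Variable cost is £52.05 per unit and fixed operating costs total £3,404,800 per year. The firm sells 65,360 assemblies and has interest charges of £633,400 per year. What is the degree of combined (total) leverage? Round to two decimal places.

9.38

Contribution at this volume is 65,360 × £69.16 = £4,520,297.60.
EBIT = £4,520,297.60 − £3,404,800 = £1,115,497.60. Interest = £633,400.00, so EBIT − I = £482,097.60.
Degree of total leverage = total CM / (EBIT − interest) = £4,520,297.60 / £482,097.60 = 9.3763.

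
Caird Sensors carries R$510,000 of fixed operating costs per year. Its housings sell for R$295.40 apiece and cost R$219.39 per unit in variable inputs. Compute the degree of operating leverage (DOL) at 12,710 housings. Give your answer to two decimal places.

2.12

Contribution at this volume is 12,710 × R$76.01 = R$966,087.10.
EBIT = R$966,087.10 − R$510,000 = R$456,087.10.
So DOL = total CM / EBIT = R$966,087.10 / R$456,087.10 = 2.1182.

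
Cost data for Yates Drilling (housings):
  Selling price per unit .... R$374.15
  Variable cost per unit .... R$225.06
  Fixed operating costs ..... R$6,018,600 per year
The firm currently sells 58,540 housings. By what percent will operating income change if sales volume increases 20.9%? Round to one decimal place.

+67.3%

Contribution at this volume is 58,540 × R$149.09 = R$8,727,728.60.
Operating income = contribution − fixed costs = R$8,727,728.60 − R$6,018,600 = R$2,709,128.60.
So DOL = total CM / EBIT = R$8,727,728.60 / R$2,709,128.60 = 3.2216.
Operating income changes by 3.2216 × +20.9% = +67.3%.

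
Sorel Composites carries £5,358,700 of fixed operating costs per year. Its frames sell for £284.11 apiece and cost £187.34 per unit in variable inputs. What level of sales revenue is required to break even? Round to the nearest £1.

CM per unit = £284.11 − £187.34 = £96.77; CM ratio = £96.77 / £284.11 = 0.3406.
Break-even revenue = fixed costs × price ÷ CM = £5,358,700 × £284.11 ÷ £96.77 = £15,732,771.

£15,732,771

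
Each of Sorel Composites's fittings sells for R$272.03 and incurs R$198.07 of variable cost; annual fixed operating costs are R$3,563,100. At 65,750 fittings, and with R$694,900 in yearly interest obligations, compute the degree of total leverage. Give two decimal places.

8.04

At 65,750 units, contribution = 65,750 × R$73.96 = R$4,862,870.00.
EBIT = R$4,862,870.00 − R$3,563,100 = R$1,299,770.00. Interest = R$694,900.00, so EBIT − I = R$604,870.00.
DCL = contribution ÷ (EBIT − I) = R$4,862,870.00 ÷ R$604,870.00 = 8.0395.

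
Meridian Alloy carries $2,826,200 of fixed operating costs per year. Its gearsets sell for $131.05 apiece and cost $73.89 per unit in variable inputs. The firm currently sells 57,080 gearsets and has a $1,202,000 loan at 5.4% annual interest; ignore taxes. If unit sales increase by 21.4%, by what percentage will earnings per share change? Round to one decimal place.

At 57,080 units, contribution = 57,080 × $57.16 = $3,262,692.80.
Subtracting fixed costs: EBIT = $3,262,692.80 − $2,826,200 = $436,492.80.
After interest of $64,908.00, pre-tax earnings = $371,584.80.
DCL = total CM / (EBIT − I) = $3,262,692.80 / $371,584.80 = 8.7805.
EPS therefore changes by 8.7805 × (+21.4%) = +187.9%.

+187.9%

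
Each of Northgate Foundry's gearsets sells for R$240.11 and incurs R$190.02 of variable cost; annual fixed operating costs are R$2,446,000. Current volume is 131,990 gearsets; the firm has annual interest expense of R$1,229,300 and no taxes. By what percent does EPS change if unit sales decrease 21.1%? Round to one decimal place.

-47.5%

At 131,990 units, contribution = 131,990 × R$50.09 = R$6,611,379.10.
Operating income = contribution − fixed costs = R$6,611,379.10 − R$2,446,000 = R$4,165,379.10.
Interest = R$1,229,300.00, so EBIT − I = R$2,936,079.10.
Degree of combined leverage = contribution ÷ (EBIT − I) = R$6,611,379.10 ÷ R$2,936,079.10 = 2.2518.
EPS therefore changes by 2.2518 × (-21.1%) = -47.5%.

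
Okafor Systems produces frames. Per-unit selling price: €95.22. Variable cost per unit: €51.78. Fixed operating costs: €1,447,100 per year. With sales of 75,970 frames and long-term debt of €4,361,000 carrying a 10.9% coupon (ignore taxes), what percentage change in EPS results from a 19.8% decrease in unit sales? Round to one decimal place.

-47.4%

Total contribution margin = 75,970 × €43.44 = €3,300,136.80.
EBIT = €3,300,136.80 − €1,447,100 = €1,853,036.80.
After interest of €475,349.00, pre-tax earnings = €1,377,687.80.
Degree of combined leverage = contribution ÷ (EBIT − I) = €3,300,136.80 ÷ €1,377,687.80 = 2.3954.
%ΔEPS = DCL × %ΔSales = 2.3954 × -19.8% = -47.4%.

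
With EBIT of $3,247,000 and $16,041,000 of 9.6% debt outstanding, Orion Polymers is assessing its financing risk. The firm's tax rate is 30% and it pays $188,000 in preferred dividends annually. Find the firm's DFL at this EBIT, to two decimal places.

2.26

Annual interest charges come to $1,539,936.00.
Pre-tax preferred-dividend burden = $188,000 ÷ (1 − 0.30) = $268,571.43.
DFL = EBIT ÷ [EBIT − I − D_p/(1−t)] = $3,247,000 ÷ [$3,247,000 − $1,539,936.00 − $268,571.43] = $3,247,000 ÷ $1,438,492.57 = 2.2572.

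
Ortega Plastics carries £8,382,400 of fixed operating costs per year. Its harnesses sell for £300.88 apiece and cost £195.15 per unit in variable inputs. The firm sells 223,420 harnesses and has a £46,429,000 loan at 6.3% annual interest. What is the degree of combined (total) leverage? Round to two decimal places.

1.92

At 223,420 units, contribution = 223,420 × £105.73 = £23,622,196.60.
EBIT = £23,622,196.60 − £8,382,400 = £15,239,796.60. Interest = £2,925,027.00, so EBIT − I = £12,314,769.60.
Degree of total leverage = total CM / (EBIT − interest) = £23,622,196.60 / £12,314,769.60 = 1.9182.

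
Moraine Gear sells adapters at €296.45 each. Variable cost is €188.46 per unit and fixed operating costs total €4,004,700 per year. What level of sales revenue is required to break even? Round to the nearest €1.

Contribution margin per unit = €296.45 − €188.46 = €107.99, a CM ratio of €107.99 ÷ €296.45 = 0.3643.
Break-even sales = FC ÷ CM ratio = €4,004,700 × €296.45 / €107.99 = €10,993,549.

€10,993,549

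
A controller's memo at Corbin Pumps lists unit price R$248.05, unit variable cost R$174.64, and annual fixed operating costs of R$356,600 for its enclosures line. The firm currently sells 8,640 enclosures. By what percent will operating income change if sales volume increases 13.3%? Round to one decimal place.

+30.4%

Total contribution margin = 8,640 × R$73.41 = R$634,262.40.
Subtracting fixed costs: EBIT = R$634,262.40 − R$356,600 = R$277,662.40.
Degree of operating leverage = R$634,262.40 / R$277,662.40 = 2.2843.
Operating income changes by 2.2843 × +13.3% = +30.4%.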